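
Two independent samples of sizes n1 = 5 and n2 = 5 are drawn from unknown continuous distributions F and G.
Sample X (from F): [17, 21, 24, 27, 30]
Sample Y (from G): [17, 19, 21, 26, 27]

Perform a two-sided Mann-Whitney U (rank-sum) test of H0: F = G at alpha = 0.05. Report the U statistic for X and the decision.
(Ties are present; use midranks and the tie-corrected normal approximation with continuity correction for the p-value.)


Step 1: Combine and sort all 10 observations; assign midranks.
sorted (value, group): (17,X), (17,Y), (19,Y), (21,X), (21,Y), (24,X), (26,Y), (27,X), (27,Y), (30,X)
ranks: 17->1.5, 17->1.5, 19->3, 21->4.5, 21->4.5, 24->6, 26->7, 27->8.5, 27->8.5, 30->10
Step 2: Rank sum for X: R1 = 1.5 + 4.5 + 6 + 8.5 + 10 = 30.5.
Step 3: U_X = R1 - n1(n1+1)/2 = 30.5 - 5*6/2 = 30.5 - 15 = 15.5.
       U_Y = n1*n2 - U_X = 25 - 15.5 = 9.5.
Step 4: Ties are present, so use the tie-corrected normal approximation (with continuity correction) for the p-value.
Step 5: p-value = 0.598161; compare to alpha = 0.05. fail to reject H0.

U_X = 15.5, p = 0.598161, fail to reject H0 at alpha = 0.05.


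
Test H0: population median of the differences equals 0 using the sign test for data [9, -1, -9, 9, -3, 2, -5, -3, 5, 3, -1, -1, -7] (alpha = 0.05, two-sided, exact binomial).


Step 1: Discard zero differences. Original n = 13; n_eff = number of nonzero differences = 13.
Nonzero differences (with sign): +9, -1, -9, +9, -3, +2, -5, -3, +5, +3, -1, -1, -7
Step 2: Count signs: positive = 5, negative = 8.
Step 3: Under H0: P(positive) = 0.5, so the number of positives S ~ Bin(13, 0.5).
Step 4: Two-sided exact p-value = sum of Bin(13,0.5) probabilities at or below the observed probability = 0.581055.
Step 5: alpha = 0.05. fail to reject H0.

n_eff = 13, pos = 5, neg = 8, p = 0.581055, fail to reject H0.


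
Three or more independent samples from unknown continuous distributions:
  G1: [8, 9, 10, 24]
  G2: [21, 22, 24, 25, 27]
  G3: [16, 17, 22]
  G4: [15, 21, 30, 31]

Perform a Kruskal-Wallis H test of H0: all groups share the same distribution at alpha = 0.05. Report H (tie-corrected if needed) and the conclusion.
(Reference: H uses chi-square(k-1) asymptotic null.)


Step 1: Combine all N = 16 observations and assign midranks.
sorted (value, group, rank): (8,G1,1), (9,G1,2), (10,G1,3), (15,G4,4), (16,G3,5), (17,G3,6), (21,G2,7.5), (21,G4,7.5), (22,G2,9.5), (22,G3,9.5), (24,G1,11.5), (24,G2,11.5), (25,G2,13), (27,G2,14), (30,G4,15), (31,G4,16)
Step 2: Sum ranks within each group.
R_1 = 17.5 (n_1 = 4)
R_2 = 55.5 (n_2 = 5)
R_3 = 20.5 (n_3 = 3)
R_4 = 42.5 (n_4 = 4)
Step 3: H = 12/(N(N+1)) * sum(R_i^2/n_i) - 3(N+1)
     = 12/(16*17) * (17.5^2/4 + 55.5^2/5 + 20.5^2/3 + 42.5^2/4) - 3*17
     = 0.044118 * 1284.26 - 51
     = 5.658456.
Step 4: Ties present; correction factor C = 1 - 18/(16^3 - 16) = 0.995588. Corrected H = 5.658456 / 0.995588 = 5.683530.
Step 5: Under H0, H ~ chi^2(3); p-value = 0.128064.
Step 6: alpha = 0.05. fail to reject H0.

H = 5.6835, df = 3, p = 0.128064, fail to reject H0.


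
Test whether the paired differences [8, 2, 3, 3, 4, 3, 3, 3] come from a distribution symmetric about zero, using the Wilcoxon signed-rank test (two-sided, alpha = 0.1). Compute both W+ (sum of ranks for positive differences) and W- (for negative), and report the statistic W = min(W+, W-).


Step 1: Drop any zero differences (none here) and take |d_i|.
|d| = [8, 2, 3, 3, 4, 3, 3, 3]
Step 2: Midrank |d_i| (ties get averaged ranks).
ranks: |8|->8, |2|->1, |3|->4, |3|->4, |4|->7, |3|->4, |3|->4, |3|->4
Step 3: Attach original signs; sum ranks with positive sign and with negative sign.
W+ = 8 + 1 + 4 + 4 + 7 + 4 + 4 + 4 = 36
W- = 0 = 0
(Check: W+ + W- = 36 should equal n(n+1)/2 = 36.)
Step 4: Test statistic W = min(W+, W-) = 0.
Step 5: Ties in |d|, so use the tie-corrected normal approximation.
        E[W] = n(n+1)/4 = 8*9/4 = 18.
        Tie groups: |d|=3 (t=5); sum(t^3 - t) = 120.
        Var[W] = n(n+1)(2n+1)/24 - sum(t^3-t)/48 = 1224/24 - 120/48 = 48.5.
        z = (W - E[W]) / sqrt(Var[W]) = (0 - 18) / 6.9642 = -2.5846.
        Two-sided p = 2*Phi(z) = 0.009748.
Step 6: alpha = 0.1. reject H0.

W+ = 36, W- = 0, W = min = 0, p = 0.009748, reject H0.


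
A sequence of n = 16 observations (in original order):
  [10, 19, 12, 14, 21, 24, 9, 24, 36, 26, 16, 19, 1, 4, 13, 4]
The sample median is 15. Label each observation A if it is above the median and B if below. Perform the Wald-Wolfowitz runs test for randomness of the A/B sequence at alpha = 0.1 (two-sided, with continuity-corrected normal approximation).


Step 1: Compute median = 15; label A = above, B = below.
Labels in order: BABBAABAAAAABBBB  (n_A = 8, n_B = 8)
Step 2: Count runs R = 7.
Step 3: Under H0 (random ordering), E[R] = 2*n_A*n_B/(n_A+n_B) + 1 = 2*8*8/16 + 1 = 9.0000.
        Var[R] = 2*n_A*n_B*(2*n_A*n_B - n_A - n_B) / ((n_A+n_B)^2 * (n_A+n_B-1)) = 14336/3840 = 3.7333.
        SD[R] = 1.9322.
Step 4: Continuity-corrected z = (R + 0.5 - E[R]) / SD[R] = (7 + 0.5 - 9.0000) / 1.9322 = -0.7763.
Step 5: Two-sided p-value via normal approximation = 2*(1 - Phi(|z|)) = 0.437558.
Step 6: alpha = 0.1. fail to reject H0.

R = 7, z = -0.7763, p = 0.437558, fail to reject H0.


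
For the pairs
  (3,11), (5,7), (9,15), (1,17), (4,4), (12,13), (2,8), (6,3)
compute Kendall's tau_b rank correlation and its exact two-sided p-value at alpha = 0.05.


Step 1: Enumerate the 28 unordered pairs (i,j) with i<j and classify each by sign(x_j-x_i) * sign(y_j-y_i).
  (1,2):dx=+2,dy=-4->D; (1,3):dx=+6,dy=+4->C; (1,4):dx=-2,dy=+6->D; (1,5):dx=+1,dy=-7->D
  (1,6):dx=+9,dy=+2->C; (1,7):dx=-1,dy=-3->C; (1,8):dx=+3,dy=-8->D; (2,3):dx=+4,dy=+8->C
  (2,4):dx=-4,dy=+10->D; (2,5):dx=-1,dy=-3->C; (2,6):dx=+7,dy=+6->C; (2,7):dx=-3,dy=+1->D
  (2,8):dx=+1,dy=-4->D; (3,4):dx=-8,dy=+2->D; (3,5):dx=-5,dy=-11->C; (3,6):dx=+3,dy=-2->D
  (3,7):dx=-7,dy=-7->C; (3,8):dx=-3,dy=-12->C; (4,5):dx=+3,dy=-13->D; (4,6):dx=+11,dy=-4->D
  (4,7):dx=+1,dy=-9->D; (4,8):dx=+5,dy=-14->D; (5,6):dx=+8,dy=+9->C; (5,7):dx=-2,dy=+4->D
  (5,8):dx=+2,dy=-1->D; (6,7):dx=-10,dy=-5->C; (6,8):dx=-6,dy=-10->C; (7,8):dx=+4,dy=-5->D
Step 2: C = 12, D = 16, total pairs = 28.
Step 3: tau = (C - D)/(n(n-1)/2) = (12 - 16)/28 = -0.142857.
Step 4: Exact two-sided p-value (enumerate n! = 40320 permutations of y under H0): p = 0.719544.
Step 5: alpha = 0.05. fail to reject H0.

tau_b = -0.1429 (C=12, D=16), p = 0.719544, fail to reject H0.


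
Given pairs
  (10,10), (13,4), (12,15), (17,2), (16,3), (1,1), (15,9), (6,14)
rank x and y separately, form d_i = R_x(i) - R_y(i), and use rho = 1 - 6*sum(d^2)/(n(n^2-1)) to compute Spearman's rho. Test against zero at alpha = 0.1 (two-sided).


Step 1: Rank x and y separately (midranks; no ties here).
rank(x): 10->3, 13->5, 12->4, 17->8, 16->7, 1->1, 15->6, 6->2
rank(y): 10->6, 4->4, 15->8, 2->2, 3->3, 1->1, 9->5, 14->7
Step 2: d_i = R_x(i) - R_y(i); compute d_i^2.
  (3-6)^2=9, (5-4)^2=1, (4-8)^2=16, (8-2)^2=36, (7-3)^2=16, (1-1)^2=0, (6-5)^2=1, (2-7)^2=25
sum(d^2) = 104.
Step 3: rho = 1 - 6*104 / (8*(8^2 - 1)) = 1 - 624/504 = -0.238095.
Step 4: Under H0, t = rho * sqrt((n-2)/(1-rho^2)) = -0.6005 ~ t(6).
Step 5: Two-sided p-value from the t-distribution with 6 df = 0.570156.
Step 6: alpha = 0.1. fail to reject H0.

rho = -0.2381, p = 0.570156, fail to reject H0 at alpha = 0.1.


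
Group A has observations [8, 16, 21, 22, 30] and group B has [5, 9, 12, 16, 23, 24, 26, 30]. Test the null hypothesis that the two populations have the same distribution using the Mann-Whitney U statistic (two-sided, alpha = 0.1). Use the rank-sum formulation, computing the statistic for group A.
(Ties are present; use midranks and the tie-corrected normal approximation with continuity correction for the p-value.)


Step 1: Combine and sort all 13 observations; assign midranks.
sorted (value, group): (5,Y), (8,X), (9,Y), (12,Y), (16,X), (16,Y), (21,X), (22,X), (23,Y), (24,Y), (26,Y), (30,X), (30,Y)
ranks: 5->1, 8->2, 9->3, 12->4, 16->5.5, 16->5.5, 21->7, 22->8, 23->9, 24->10, 26->11, 30->12.5, 30->12.5
Step 2: Rank sum for X: R1 = 2 + 5.5 + 7 + 8 + 12.5 = 35.
Step 3: U_X = R1 - n1(n1+1)/2 = 35 - 5*6/2 = 35 - 15 = 20.
       U_Y = n1*n2 - U_X = 40 - 20 = 20.
Step 4: Ties are present, so use the tie-corrected normal approximation (with continuity correction) for the p-value.
Step 5: p-value = 1.000000; compare to alpha = 0.1. fail to reject H0.

U_X = 20, p = 1.000000, fail to reject H0 at alpha = 0.1.


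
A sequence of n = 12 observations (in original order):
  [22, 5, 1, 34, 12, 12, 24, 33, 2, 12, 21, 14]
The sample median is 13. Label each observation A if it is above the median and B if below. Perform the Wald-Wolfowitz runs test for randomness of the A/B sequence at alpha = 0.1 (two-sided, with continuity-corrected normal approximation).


Step 1: Compute median = 13; label A = above, B = below.
Labels in order: ABBABBAABBAA  (n_A = 6, n_B = 6)
Step 2: Count runs R = 7.
Step 3: Under H0 (random ordering), E[R] = 2*n_A*n_B/(n_A+n_B) + 1 = 2*6*6/12 + 1 = 7.0000.
        Var[R] = 2*n_A*n_B*(2*n_A*n_B - n_A - n_B) / ((n_A+n_B)^2 * (n_A+n_B-1)) = 4320/1584 = 2.7273.
        SD[R] = 1.6514.
Step 4: R = E[R], so z = 0 with no continuity correction.
Step 5: Two-sided p-value via normal approximation = 2*(1 - Phi(|z|)) = 1.000000.
Step 6: alpha = 0.1. fail to reject H0.

R = 7, z = 0.0000, p = 1.000000, fail to reject H0.


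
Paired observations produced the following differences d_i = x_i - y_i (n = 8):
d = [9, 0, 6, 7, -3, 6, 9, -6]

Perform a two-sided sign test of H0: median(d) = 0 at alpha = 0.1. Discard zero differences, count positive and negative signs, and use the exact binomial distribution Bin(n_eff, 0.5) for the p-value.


Step 1: Discard zero differences. Original n = 8; n_eff = number of nonzero differences = 7.
Nonzero differences (with sign): +9, +6, +7, -3, +6, +9, -6
Step 2: Count signs: positive = 5, negative = 2.
Step 3: Under H0: P(positive) = 0.5, so the number of positives S ~ Bin(7, 0.5).
Step 4: Two-sided exact p-value = sum of Bin(7,0.5) probabilities at or below the observed probability = 0.453125.
Step 5: alpha = 0.1. fail to reject H0.

n_eff = 7, pos = 5, neg = 2, p = 0.453125, fail to reject H0.


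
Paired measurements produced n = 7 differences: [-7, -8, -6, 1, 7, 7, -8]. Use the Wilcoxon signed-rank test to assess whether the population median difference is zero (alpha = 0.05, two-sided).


Step 1: Drop any zero differences (none here) and take |d_i|.
|d| = [7, 8, 6, 1, 7, 7, 8]
Step 2: Midrank |d_i| (ties get averaged ranks).
ranks: |7|->4, |8|->6.5, |6|->2, |1|->1, |7|->4, |7|->4, |8|->6.5
Step 3: Attach original signs; sum ranks with positive sign and with negative sign.
W+ = 1 + 4 + 4 = 9
W- = 4 + 6.5 + 2 + 6.5 = 19
(Check: W+ + W- = 28 should equal n(n+1)/2 = 28.)
Step 4: Test statistic W = min(W+, W-) = 9.
Step 5: Ties in |d|, so use the tie-corrected normal approximation.
        E[W] = n(n+1)/4 = 7*8/4 = 14.
        Tie groups: |d|=7 (t=3), |d|=8 (t=2); sum(t^3 - t) = 30.
        Var[W] = n(n+1)(2n+1)/24 - sum(t^3-t)/48 = 840/24 - 30/48 = 34.375.
        z = (W - E[W]) / sqrt(Var[W]) = (9 - 14) / 5.8630 = -0.8528.
        Two-sided p = 2*Phi(z) = 0.393769.
Step 6: alpha = 0.05. fail to reject H0.

W+ = 9, W- = 19, W = min = 9, p = 0.393769, fail to reject H0.


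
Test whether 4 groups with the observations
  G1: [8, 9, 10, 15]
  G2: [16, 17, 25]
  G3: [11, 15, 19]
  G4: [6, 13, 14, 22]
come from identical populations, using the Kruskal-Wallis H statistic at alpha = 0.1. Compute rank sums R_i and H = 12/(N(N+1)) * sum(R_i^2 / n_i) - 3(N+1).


Step 1: Combine all N = 14 observations and assign midranks.
sorted (value, group, rank): (6,G4,1), (8,G1,2), (9,G1,3), (10,G1,4), (11,G3,5), (13,G4,6), (14,G4,7), (15,G1,8.5), (15,G3,8.5), (16,G2,10), (17,G2,11), (19,G3,12), (22,G4,13), (25,G2,14)
Step 2: Sum ranks within each group.
R_1 = 17.5 (n_1 = 4)
R_2 = 35 (n_2 = 3)
R_3 = 25.5 (n_3 = 3)
R_4 = 27 (n_4 = 4)
Step 3: H = 12/(N(N+1)) * sum(R_i^2/n_i) - 3(N+1)
     = 12/(14*15) * (17.5^2/4 + 35^2/3 + 25.5^2/3 + 27^2/4) - 3*15
     = 0.057143 * 883.896 - 45
     = 5.508333.
Step 4: Ties present; correction factor C = 1 - 6/(14^3 - 14) = 0.997802. Corrected H = 5.508333 / 0.997802 = 5.520466.
Step 5: Under H0, H ~ chi^2(3); p-value = 0.137420.
Step 6: alpha = 0.1. fail to reject H0.

H = 5.5205, df = 3, p = 0.137420, fail to reject H0.


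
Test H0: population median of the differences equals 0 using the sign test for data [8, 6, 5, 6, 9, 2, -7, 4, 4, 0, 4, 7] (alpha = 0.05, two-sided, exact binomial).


Step 1: Discard zero differences. Original n = 12; n_eff = number of nonzero differences = 11.
Nonzero differences (with sign): +8, +6, +5, +6, +9, +2, -7, +4, +4, +4, +7
Step 2: Count signs: positive = 10, negative = 1.
Step 3: Under H0: P(positive) = 0.5, so the number of positives S ~ Bin(11, 0.5).
Step 4: Two-sided exact p-value = sum of Bin(11,0.5) probabilities at or below the observed probability = 0.011719.
Step 5: alpha = 0.05. reject H0.

n_eff = 11, pos = 10, neg = 1, p = 0.011719, reject H0.


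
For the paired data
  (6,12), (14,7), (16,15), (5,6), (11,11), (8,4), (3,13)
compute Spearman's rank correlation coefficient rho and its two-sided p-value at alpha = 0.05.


Step 1: Rank x and y separately (midranks; no ties here).
rank(x): 6->3, 14->6, 16->7, 5->2, 11->5, 8->4, 3->1
rank(y): 12->5, 7->3, 15->7, 6->2, 11->4, 4->1, 13->6
Step 2: d_i = R_x(i) - R_y(i); compute d_i^2.
  (3-5)^2=4, (6-3)^2=9, (7-7)^2=0, (2-2)^2=0, (5-4)^2=1, (4-1)^2=9, (1-6)^2=25
sum(d^2) = 48.
Step 3: rho = 1 - 6*48 / (7*(7^2 - 1)) = 1 - 288/336 = 0.142857.
Step 4: Under H0, t = rho * sqrt((n-2)/(1-rho^2)) = 0.3227 ~ t(5).
Step 5: Two-sided p-value from the t-distribution with 5 df = 0.759945.
Step 6: alpha = 0.05. fail to reject H0.

rho = 0.1429, p = 0.759945, fail to reject H0 at alpha = 0.05.


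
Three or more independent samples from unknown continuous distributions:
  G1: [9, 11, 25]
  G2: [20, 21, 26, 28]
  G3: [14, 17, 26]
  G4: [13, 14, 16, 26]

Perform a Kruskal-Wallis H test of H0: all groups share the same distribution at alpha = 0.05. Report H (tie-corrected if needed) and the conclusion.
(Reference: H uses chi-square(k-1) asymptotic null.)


Step 1: Combine all N = 14 observations and assign midranks.
sorted (value, group, rank): (9,G1,1), (11,G1,2), (13,G4,3), (14,G3,4.5), (14,G4,4.5), (16,G4,6), (17,G3,7), (20,G2,8), (21,G2,9), (25,G1,10), (26,G2,12), (26,G3,12), (26,G4,12), (28,G2,14)
Step 2: Sum ranks within each group.
R_1 = 13 (n_1 = 3)
R_2 = 43 (n_2 = 4)
R_3 = 23.5 (n_3 = 3)
R_4 = 25.5 (n_4 = 4)
Step 3: H = 12/(N(N+1)) * sum(R_i^2/n_i) - 3(N+1)
     = 12/(14*15) * (13^2/3 + 43^2/4 + 23.5^2/3 + 25.5^2/4) - 3*15
     = 0.057143 * 865.229 - 45
     = 4.441667.
Step 4: Ties present; correction factor C = 1 - 30/(14^3 - 14) = 0.989011. Corrected H = 4.441667 / 0.989011 = 4.491019.
Step 5: Under H0, H ~ chi^2(3); p-value = 0.213093.
Step 6: alpha = 0.05. fail to reject H0.

H = 4.4910, df = 3, p = 0.213093, fail to reject H0.


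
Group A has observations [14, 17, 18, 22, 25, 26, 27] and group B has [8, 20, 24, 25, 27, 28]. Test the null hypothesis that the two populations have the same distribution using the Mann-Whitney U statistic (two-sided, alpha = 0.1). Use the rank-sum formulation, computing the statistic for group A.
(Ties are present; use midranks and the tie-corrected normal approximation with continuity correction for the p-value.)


Step 1: Combine and sort all 13 observations; assign midranks.
sorted (value, group): (8,Y), (14,X), (17,X), (18,X), (20,Y), (22,X), (24,Y), (25,X), (25,Y), (26,X), (27,X), (27,Y), (28,Y)
ranks: 8->1, 14->2, 17->3, 18->4, 20->5, 22->6, 24->7, 25->8.5, 25->8.5, 26->10, 27->11.5, 27->11.5, 28->13
Step 2: Rank sum for X: R1 = 2 + 3 + 4 + 6 + 8.5 + 10 + 11.5 = 45.
Step 3: U_X = R1 - n1(n1+1)/2 = 45 - 7*8/2 = 45 - 28 = 17.
       U_Y = n1*n2 - U_X = 42 - 17 = 25.
Step 4: Ties are present, so use the tie-corrected normal approximation (with continuity correction) for the p-value.
Step 5: p-value = 0.616104; compare to alpha = 0.1. fail to reject H0.

U_X = 17, p = 0.616104, fail to reject H0 at alpha = 0.1.


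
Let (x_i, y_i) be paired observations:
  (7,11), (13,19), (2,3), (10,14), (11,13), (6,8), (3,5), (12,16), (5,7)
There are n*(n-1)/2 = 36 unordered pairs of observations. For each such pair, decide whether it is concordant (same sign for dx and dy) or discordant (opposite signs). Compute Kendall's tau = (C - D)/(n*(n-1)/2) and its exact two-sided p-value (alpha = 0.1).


Step 1: Enumerate the 36 unordered pairs (i,j) with i<j and classify each by sign(x_j-x_i) * sign(y_j-y_i).
  (1,2):dx=+6,dy=+8->C; (1,3):dx=-5,dy=-8->C; (1,4):dx=+3,dy=+3->C; (1,5):dx=+4,dy=+2->C
  (1,6):dx=-1,dy=-3->C; (1,7):dx=-4,dy=-6->C; (1,8):dx=+5,dy=+5->C; (1,9):dx=-2,dy=-4->C
  (2,3):dx=-11,dy=-16->C; (2,4):dx=-3,dy=-5->C; (2,5):dx=-2,dy=-6->C; (2,6):dx=-7,dy=-11->C
  (2,7):dx=-10,dy=-14->C; (2,8):dx=-1,dy=-3->C; (2,9):dx=-8,dy=-12->C; (3,4):dx=+8,dy=+11->C
  (3,5):dx=+9,dy=+10->C; (3,6):dx=+4,dy=+5->C; (3,7):dx=+1,dy=+2->C; (3,8):dx=+10,dy=+13->C
  (3,9):dx=+3,dy=+4->C; (4,5):dx=+1,dy=-1->D; (4,6):dx=-4,dy=-6->C; (4,7):dx=-7,dy=-9->C
  (4,8):dx=+2,dy=+2->C; (4,9):dx=-5,dy=-7->C; (5,6):dx=-5,dy=-5->C; (5,7):dx=-8,dy=-8->C
  (5,8):dx=+1,dy=+3->C; (5,9):dx=-6,dy=-6->C; (6,7):dx=-3,dy=-3->C; (6,8):dx=+6,dy=+8->C
  (6,9):dx=-1,dy=-1->C; (7,8):dx=+9,dy=+11->C; (7,9):dx=+2,dy=+2->C; (8,9):dx=-7,dy=-9->C
Step 2: C = 35, D = 1, total pairs = 36.
Step 3: tau = (C - D)/(n(n-1)/2) = (35 - 1)/36 = 0.944444.
Step 4: Exact two-sided p-value (enumerate n! = 362880 permutations of y under H0): p = 0.000050.
Step 5: alpha = 0.1. reject H0.

tau_b = 0.9444 (C=35, D=1), p = 0.000050, reject H0.


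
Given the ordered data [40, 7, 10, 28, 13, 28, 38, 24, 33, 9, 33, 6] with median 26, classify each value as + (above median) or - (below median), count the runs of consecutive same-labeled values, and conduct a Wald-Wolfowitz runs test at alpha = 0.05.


Step 1: Compute median = 26; label A = above, B = below.
Labels in order: ABBABAABABAB  (n_A = 6, n_B = 6)
Step 2: Count runs R = 10.
Step 3: Under H0 (random ordering), E[R] = 2*n_A*n_B/(n_A+n_B) + 1 = 2*6*6/12 + 1 = 7.0000.
        Var[R] = 2*n_A*n_B*(2*n_A*n_B - n_A - n_B) / ((n_A+n_B)^2 * (n_A+n_B-1)) = 4320/1584 = 2.7273.
        SD[R] = 1.6514.
Step 4: Continuity-corrected z = (R - 0.5 - E[R]) / SD[R] = (10 - 0.5 - 7.0000) / 1.6514 = 1.5138.
Step 5: Two-sided p-value via normal approximation = 2*(1 - Phi(|z|)) = 0.130070.
Step 6: alpha = 0.05. fail to reject H0.

R = 10, z = 1.5138, p = 0.130070, fail to reject H0.


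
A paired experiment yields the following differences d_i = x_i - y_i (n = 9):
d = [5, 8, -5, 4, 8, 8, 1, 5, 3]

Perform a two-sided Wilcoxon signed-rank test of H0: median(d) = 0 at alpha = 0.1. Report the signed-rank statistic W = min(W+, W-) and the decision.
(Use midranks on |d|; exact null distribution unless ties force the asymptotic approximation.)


Step 1: Drop any zero differences (none here) and take |d_i|.
|d| = [5, 8, 5, 4, 8, 8, 1, 5, 3]
Step 2: Midrank |d_i| (ties get averaged ranks).
ranks: |5|->5, |8|->8, |5|->5, |4|->3, |8|->8, |8|->8, |1|->1, |5|->5, |3|->2
Step 3: Attach original signs; sum ranks with positive sign and with negative sign.
W+ = 5 + 8 + 3 + 8 + 8 + 1 + 5 + 2 = 40
W- = 5 = 5
(Check: W+ + W- = 45 should equal n(n+1)/2 = 45.)
Step 4: Test statistic W = min(W+, W-) = 5.
Step 5: Ties in |d|, so use the tie-corrected normal approximation.
        E[W] = n(n+1)/4 = 9*10/4 = 22.5.
        Tie groups: |d|=5 (t=3), |d|=8 (t=3); sum(t^3 - t) = 48.
        Var[W] = n(n+1)(2n+1)/24 - sum(t^3-t)/48 = 1710/24 - 48/48 = 70.25.
        z = (W - E[W]) / sqrt(Var[W]) = (5 - 22.5) / 8.3815 = -2.0879.
        Two-sided p = 2*Phi(z) = 0.036805.
Step 6: alpha = 0.1. reject H0.

W+ = 40, W- = 5, W = min = 5, p = 0.036805, reject H0.


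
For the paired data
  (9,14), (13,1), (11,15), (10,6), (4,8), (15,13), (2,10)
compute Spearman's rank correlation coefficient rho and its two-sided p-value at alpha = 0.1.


Step 1: Rank x and y separately (midranks; no ties here).
rank(x): 9->3, 13->6, 11->5, 10->4, 4->2, 15->7, 2->1
rank(y): 14->6, 1->1, 15->7, 6->2, 8->3, 13->5, 10->4
Step 2: d_i = R_x(i) - R_y(i); compute d_i^2.
  (3-6)^2=9, (6-1)^2=25, (5-7)^2=4, (4-2)^2=4, (2-3)^2=1, (7-5)^2=4, (1-4)^2=9
sum(d^2) = 56.
Step 3: rho = 1 - 6*56 / (7*(7^2 - 1)) = 1 - 336/336 = 0.000000.
Step 4: Under H0, t = rho * sqrt((n-2)/(1-rho^2)) = 0.0000 ~ t(5).
Step 5: Two-sided p-value from the t-distribution with 5 df = 1.000000.
Step 6: alpha = 0.1. fail to reject H0.

rho = 0.0000, p = 1.000000, fail to reject H0 at alpha = 0.1.


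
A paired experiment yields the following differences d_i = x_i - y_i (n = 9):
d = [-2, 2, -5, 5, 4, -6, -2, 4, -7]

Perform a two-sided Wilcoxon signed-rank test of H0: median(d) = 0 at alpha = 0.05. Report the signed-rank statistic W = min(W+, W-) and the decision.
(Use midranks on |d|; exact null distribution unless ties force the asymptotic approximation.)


Step 1: Drop any zero differences (none here) and take |d_i|.
|d| = [2, 2, 5, 5, 4, 6, 2, 4, 7]
Step 2: Midrank |d_i| (ties get averaged ranks).
ranks: |2|->2, |2|->2, |5|->6.5, |5|->6.5, |4|->4.5, |6|->8, |2|->2, |4|->4.5, |7|->9
Step 3: Attach original signs; sum ranks with positive sign and with negative sign.
W+ = 2 + 6.5 + 4.5 + 4.5 = 17.5
W- = 2 + 6.5 + 8 + 2 + 9 = 27.5
(Check: W+ + W- = 45 should equal n(n+1)/2 = 45.)
Step 4: Test statistic W = min(W+, W-) = 17.5.
Step 5: Ties in |d|, so use the tie-corrected normal approximation.
        E[W] = n(n+1)/4 = 9*10/4 = 22.5.
        Tie groups: |d|=2 (t=3), |d|=4 (t=2), |d|=5 (t=2); sum(t^3 - t) = 36.
        Var[W] = n(n+1)(2n+1)/24 - sum(t^3-t)/48 = 1710/24 - 36/48 = 70.5.
        z = (W - E[W]) / sqrt(Var[W]) = (17.5 - 22.5) / 8.3964 = -0.5955.
        Two-sided p = 2*Phi(z) = 0.551515.
Step 6: alpha = 0.05. fail to reject H0.

W+ = 17.5, W- = 27.5, W = min = 17.5, p = 0.551515, fail to reject H0.


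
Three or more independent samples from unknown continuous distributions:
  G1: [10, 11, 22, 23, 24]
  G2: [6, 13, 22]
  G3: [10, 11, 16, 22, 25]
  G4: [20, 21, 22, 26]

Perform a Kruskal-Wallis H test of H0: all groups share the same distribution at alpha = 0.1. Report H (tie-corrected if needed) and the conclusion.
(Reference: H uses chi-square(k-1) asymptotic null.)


Step 1: Combine all N = 17 observations and assign midranks.
sorted (value, group, rank): (6,G2,1), (10,G1,2.5), (10,G3,2.5), (11,G1,4.5), (11,G3,4.5), (13,G2,6), (16,G3,7), (20,G4,8), (21,G4,9), (22,G1,11.5), (22,G2,11.5), (22,G3,11.5), (22,G4,11.5), (23,G1,14), (24,G1,15), (25,G3,16), (26,G4,17)
Step 2: Sum ranks within each group.
R_1 = 47.5 (n_1 = 5)
R_2 = 18.5 (n_2 = 3)
R_3 = 41.5 (n_3 = 5)
R_4 = 45.5 (n_4 = 4)
Step 3: H = 12/(N(N+1)) * sum(R_i^2/n_i) - 3(N+1)
     = 12/(17*18) * (47.5^2/5 + 18.5^2/3 + 41.5^2/5 + 45.5^2/4) - 3*18
     = 0.039216 * 1427.35 - 54
     = 1.974346.
Step 4: Ties present; correction factor C = 1 - 72/(17^3 - 17) = 0.985294. Corrected H = 1.974346 / 0.985294 = 2.003814.
Step 5: Under H0, H ~ chi^2(3); p-value = 0.571615.
Step 6: alpha = 0.1. fail to reject H0.

H = 2.0038, df = 3, p = 0.571615, fail to reject H0.


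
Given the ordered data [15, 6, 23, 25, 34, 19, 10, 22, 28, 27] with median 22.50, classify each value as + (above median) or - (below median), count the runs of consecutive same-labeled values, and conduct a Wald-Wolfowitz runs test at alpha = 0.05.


Step 1: Compute median = 22.50; label A = above, B = below.
Labels in order: BBAAABBBAA  (n_A = 5, n_B = 5)
Step 2: Count runs R = 4.
Step 3: Under H0 (random ordering), E[R] = 2*n_A*n_B/(n_A+n_B) + 1 = 2*5*5/10 + 1 = 6.0000.
        Var[R] = 2*n_A*n_B*(2*n_A*n_B - n_A - n_B) / ((n_A+n_B)^2 * (n_A+n_B-1)) = 2000/900 = 2.2222.
        SD[R] = 1.4907.
Step 4: Continuity-corrected z = (R + 0.5 - E[R]) / SD[R] = (4 + 0.5 - 6.0000) / 1.4907 = -1.0062.
Step 5: Two-sided p-value via normal approximation = 2*(1 - Phi(|z|)) = 0.314305.
Step 6: alpha = 0.05. fail to reject H0.

R = 4, z = -1.0062, p = 0.314305, fail to reject H0.


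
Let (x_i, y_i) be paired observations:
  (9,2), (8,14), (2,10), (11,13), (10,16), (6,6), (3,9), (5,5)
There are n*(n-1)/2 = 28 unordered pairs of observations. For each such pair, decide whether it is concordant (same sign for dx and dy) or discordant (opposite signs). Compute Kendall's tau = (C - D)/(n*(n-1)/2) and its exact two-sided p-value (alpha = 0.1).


Step 1: Enumerate the 28 unordered pairs (i,j) with i<j and classify each by sign(x_j-x_i) * sign(y_j-y_i).
  (1,2):dx=-1,dy=+12->D; (1,3):dx=-7,dy=+8->D; (1,4):dx=+2,dy=+11->C; (1,5):dx=+1,dy=+14->C
  (1,6):dx=-3,dy=+4->D; (1,7):dx=-6,dy=+7->D; (1,8):dx=-4,dy=+3->D; (2,3):dx=-6,dy=-4->C
  (2,4):dx=+3,dy=-1->D; (2,5):dx=+2,dy=+2->C; (2,6):dx=-2,dy=-8->C; (2,7):dx=-5,dy=-5->C
  (2,8):dx=-3,dy=-9->C; (3,4):dx=+9,dy=+3->C; (3,5):dx=+8,dy=+6->C; (3,6):dx=+4,dy=-4->D
  (3,7):dx=+1,dy=-1->D; (3,8):dx=+3,dy=-5->D; (4,5):dx=-1,dy=+3->D; (4,6):dx=-5,dy=-7->C
  (4,7):dx=-8,dy=-4->C; (4,8):dx=-6,dy=-8->C; (5,6):dx=-4,dy=-10->C; (5,7):dx=-7,dy=-7->C
  (5,8):dx=-5,dy=-11->C; (6,7):dx=-3,dy=+3->D; (6,8):dx=-1,dy=-1->C; (7,8):dx=+2,dy=-4->D
Step 2: C = 16, D = 12, total pairs = 28.
Step 3: tau = (C - D)/(n(n-1)/2) = (16 - 12)/28 = 0.142857.
Step 4: Exact two-sided p-value (enumerate n! = 40320 permutations of y under H0): p = 0.719544.
Step 5: alpha = 0.1. fail to reject H0.

tau_b = 0.1429 (C=16, D=12), p = 0.719544, fail to reject H0.


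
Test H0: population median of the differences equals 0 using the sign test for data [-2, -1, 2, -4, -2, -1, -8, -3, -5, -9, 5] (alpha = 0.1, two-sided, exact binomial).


Step 1: Discard zero differences. Original n = 11; n_eff = number of nonzero differences = 11.
Nonzero differences (with sign): -2, -1, +2, -4, -2, -1, -8, -3, -5, -9, +5
Step 2: Count signs: positive = 2, negative = 9.
Step 3: Under H0: P(positive) = 0.5, so the number of positives S ~ Bin(11, 0.5).
Step 4: Two-sided exact p-value = sum of Bin(11,0.5) probabilities at or below the observed probability = 0.065430.
Step 5: alpha = 0.1. reject H0.

n_eff = 11, pos = 2, neg = 9, p = 0.065430, reject H0.


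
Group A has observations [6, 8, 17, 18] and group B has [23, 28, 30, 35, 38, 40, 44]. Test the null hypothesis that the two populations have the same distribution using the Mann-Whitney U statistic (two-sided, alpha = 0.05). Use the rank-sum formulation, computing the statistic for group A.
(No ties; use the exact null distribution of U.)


Step 1: Combine and sort all 11 observations; assign midranks.
sorted (value, group): (6,X), (8,X), (17,X), (18,X), (23,Y), (28,Y), (30,Y), (35,Y), (38,Y), (40,Y), (44,Y)
ranks: 6->1, 8->2, 17->3, 18->4, 23->5, 28->6, 30->7, 35->8, 38->9, 40->10, 44->11
Step 2: Rank sum for X: R1 = 1 + 2 + 3 + 4 = 10.
Step 3: U_X = R1 - n1(n1+1)/2 = 10 - 4*5/2 = 10 - 10 = 0.
       U_Y = n1*n2 - U_X = 28 - 0 = 28.
Step 4: No ties, so the exact null distribution of U (based on enumerating the C(11,4) = 330 equally likely rank assignments) gives the two-sided p-value.
Step 5: p-value = 0.006061; compare to alpha = 0.05. reject H0.

U_X = 0, p = 0.006061, reject H0 at alpha = 0.05.


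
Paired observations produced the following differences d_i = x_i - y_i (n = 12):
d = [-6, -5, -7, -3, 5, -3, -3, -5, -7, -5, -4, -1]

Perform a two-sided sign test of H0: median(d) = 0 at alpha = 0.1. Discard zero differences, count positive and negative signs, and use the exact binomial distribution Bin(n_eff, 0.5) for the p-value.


Step 1: Discard zero differences. Original n = 12; n_eff = number of nonzero differences = 12.
Nonzero differences (with sign): -6, -5, -7, -3, +5, -3, -3, -5, -7, -5, -4, -1
Step 2: Count signs: positive = 1, negative = 11.
Step 3: Under H0: P(positive) = 0.5, so the number of positives S ~ Bin(12, 0.5).
Step 4: Two-sided exact p-value = sum of Bin(12,0.5) probabilities at or below the observed probability = 0.006348.
Step 5: alpha = 0.1. reject H0.

n_eff = 12, pos = 1, neg = 11, p = 0.006348, reject H0.


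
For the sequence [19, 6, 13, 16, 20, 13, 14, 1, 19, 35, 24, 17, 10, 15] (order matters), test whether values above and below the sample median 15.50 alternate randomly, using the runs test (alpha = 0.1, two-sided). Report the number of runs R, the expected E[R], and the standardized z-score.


Step 1: Compute median = 15.50; label A = above, B = below.
Labels in order: ABBAABBBAAAABB  (n_A = 7, n_B = 7)
Step 2: Count runs R = 6.
Step 3: Under H0 (random ordering), E[R] = 2*n_A*n_B/(n_A+n_B) + 1 = 2*7*7/14 + 1 = 8.0000.
        Var[R] = 2*n_A*n_B*(2*n_A*n_B - n_A - n_B) / ((n_A+n_B)^2 * (n_A+n_B-1)) = 8232/2548 = 3.2308.
        SD[R] = 1.7974.
Step 4: Continuity-corrected z = (R + 0.5 - E[R]) / SD[R] = (6 + 0.5 - 8.0000) / 1.7974 = -0.8345.
Step 5: Two-sided p-value via normal approximation = 2*(1 - Phi(|z|)) = 0.403986.
Step 6: alpha = 0.1. fail to reject H0.

R = 6, z = -0.8345, p = 0.403986, fail to reject H0.


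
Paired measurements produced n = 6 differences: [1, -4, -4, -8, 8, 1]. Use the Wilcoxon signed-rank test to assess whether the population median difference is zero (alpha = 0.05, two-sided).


Step 1: Drop any zero differences (none here) and take |d_i|.
|d| = [1, 4, 4, 8, 8, 1]
Step 2: Midrank |d_i| (ties get averaged ranks).
ranks: |1|->1.5, |4|->3.5, |4|->3.5, |8|->5.5, |8|->5.5, |1|->1.5
Step 3: Attach original signs; sum ranks with positive sign and with negative sign.
W+ = 1.5 + 5.5 + 1.5 = 8.5
W- = 3.5 + 3.5 + 5.5 = 12.5
(Check: W+ + W- = 21 should equal n(n+1)/2 = 21.)
Step 4: Test statistic W = min(W+, W-) = 8.5.
Step 5: Ties in |d|, so use the tie-corrected normal approximation.
        E[W] = n(n+1)/4 = 6*7/4 = 10.5.
        Tie groups: |d|=1 (t=2), |d|=4 (t=2), |d|=8 (t=2); sum(t^3 - t) = 18.
        Var[W] = n(n+1)(2n+1)/24 - sum(t^3-t)/48 = 546/24 - 18/48 = 22.375.
        z = (W - E[W]) / sqrt(Var[W]) = (8.5 - 10.5) / 4.7302 = -0.4228.
        Two-sided p = 2*Phi(z) = 0.672432.
Step 6: alpha = 0.05. fail to reject H0.

W+ = 8.5, W- = 12.5, W = min = 8.5, p = 0.672432, fail to reject H0.


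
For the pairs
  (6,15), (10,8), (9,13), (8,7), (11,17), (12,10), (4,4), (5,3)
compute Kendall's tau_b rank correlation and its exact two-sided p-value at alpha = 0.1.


Step 1: Enumerate the 28 unordered pairs (i,j) with i<j and classify each by sign(x_j-x_i) * sign(y_j-y_i).
  (1,2):dx=+4,dy=-7->D; (1,3):dx=+3,dy=-2->D; (1,4):dx=+2,dy=-8->D; (1,5):dx=+5,dy=+2->C
  (1,6):dx=+6,dy=-5->D; (1,7):dx=-2,dy=-11->C; (1,8):dx=-1,dy=-12->C; (2,3):dx=-1,dy=+5->D
  (2,4):dx=-2,dy=-1->C; (2,5):dx=+1,dy=+9->C; (2,6):dx=+2,dy=+2->C; (2,7):dx=-6,dy=-4->C
  (2,8):dx=-5,dy=-5->C; (3,4):dx=-1,dy=-6->C; (3,5):dx=+2,dy=+4->C; (3,6):dx=+3,dy=-3->D
  (3,7):dx=-5,dy=-9->C; (3,8):dx=-4,dy=-10->C; (4,5):dx=+3,dy=+10->C; (4,6):dx=+4,dy=+3->C
  (4,7):dx=-4,dy=-3->C; (4,8):dx=-3,dy=-4->C; (5,6):dx=+1,dy=-7->D; (5,7):dx=-7,dy=-13->C
  (5,8):dx=-6,dy=-14->C; (6,7):dx=-8,dy=-6->C; (6,8):dx=-7,dy=-7->C; (7,8):dx=+1,dy=-1->D
Step 2: C = 20, D = 8, total pairs = 28.
Step 3: tau = (C - D)/(n(n-1)/2) = (20 - 8)/28 = 0.428571.
Step 4: Exact two-sided p-value (enumerate n! = 40320 permutations of y under H0): p = 0.178869.
Step 5: alpha = 0.1. fail to reject H0.

tau_b = 0.4286 (C=20, D=8), p = 0.178869, fail to reject H0.


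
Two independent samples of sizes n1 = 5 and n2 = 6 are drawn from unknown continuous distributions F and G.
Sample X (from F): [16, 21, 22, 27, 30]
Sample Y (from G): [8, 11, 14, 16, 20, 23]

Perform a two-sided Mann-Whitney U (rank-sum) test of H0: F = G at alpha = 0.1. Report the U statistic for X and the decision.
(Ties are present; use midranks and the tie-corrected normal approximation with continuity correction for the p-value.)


Step 1: Combine and sort all 11 observations; assign midranks.
sorted (value, group): (8,Y), (11,Y), (14,Y), (16,X), (16,Y), (20,Y), (21,X), (22,X), (23,Y), (27,X), (30,X)
ranks: 8->1, 11->2, 14->3, 16->4.5, 16->4.5, 20->6, 21->7, 22->8, 23->9, 27->10, 30->11
Step 2: Rank sum for X: R1 = 4.5 + 7 + 8 + 10 + 11 = 40.5.
Step 3: U_X = R1 - n1(n1+1)/2 = 40.5 - 5*6/2 = 40.5 - 15 = 25.5.
       U_Y = n1*n2 - U_X = 30 - 25.5 = 4.5.
Step 4: Ties are present, so use the tie-corrected normal approximation (with continuity correction) for the p-value.
Step 5: p-value = 0.067264; compare to alpha = 0.1. reject H0.

U_X = 25.5, p = 0.067264, reject H0 at alpha = 0.1.


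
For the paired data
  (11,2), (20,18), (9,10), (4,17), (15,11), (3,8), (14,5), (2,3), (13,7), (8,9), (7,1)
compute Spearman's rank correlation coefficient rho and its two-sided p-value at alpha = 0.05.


Step 1: Rank x and y separately (midranks; no ties here).
rank(x): 11->7, 20->11, 9->6, 4->3, 15->10, 3->2, 14->9, 2->1, 13->8, 8->5, 7->4
rank(y): 2->2, 18->11, 10->8, 17->10, 11->9, 8->6, 5->4, 3->3, 7->5, 9->7, 1->1
Step 2: d_i = R_x(i) - R_y(i); compute d_i^2.
  (7-2)^2=25, (11-11)^2=0, (6-8)^2=4, (3-10)^2=49, (10-9)^2=1, (2-6)^2=16, (9-4)^2=25, (1-3)^2=4, (8-5)^2=9, (5-7)^2=4, (4-1)^2=9
sum(d^2) = 146.
Step 3: rho = 1 - 6*146 / (11*(11^2 - 1)) = 1 - 876/1320 = 0.336364.
Step 4: Under H0, t = rho * sqrt((n-2)/(1-rho^2)) = 1.0715 ~ t(9).
Step 5: Two-sided p-value from the t-distribution with 9 df = 0.311824.
Step 6: alpha = 0.05. fail to reject H0.

rho = 0.3364, p = 0.311824, fail to reject H0 at alpha = 0.05.


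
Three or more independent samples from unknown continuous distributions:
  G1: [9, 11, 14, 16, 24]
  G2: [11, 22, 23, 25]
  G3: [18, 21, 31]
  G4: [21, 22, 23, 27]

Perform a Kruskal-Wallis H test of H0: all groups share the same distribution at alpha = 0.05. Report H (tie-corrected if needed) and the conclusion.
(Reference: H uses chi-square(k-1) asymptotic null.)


Step 1: Combine all N = 16 observations and assign midranks.
sorted (value, group, rank): (9,G1,1), (11,G1,2.5), (11,G2,2.5), (14,G1,4), (16,G1,5), (18,G3,6), (21,G3,7.5), (21,G4,7.5), (22,G2,9.5), (22,G4,9.5), (23,G2,11.5), (23,G4,11.5), (24,G1,13), (25,G2,14), (27,G4,15), (31,G3,16)
Step 2: Sum ranks within each group.
R_1 = 25.5 (n_1 = 5)
R_2 = 37.5 (n_2 = 4)
R_3 = 29.5 (n_3 = 3)
R_4 = 43.5 (n_4 = 4)
Step 3: H = 12/(N(N+1)) * sum(R_i^2/n_i) - 3(N+1)
     = 12/(16*17) * (25.5^2/5 + 37.5^2/4 + 29.5^2/3 + 43.5^2/4) - 3*17
     = 0.044118 * 1244.76 - 51
     = 3.915809.
Step 4: Ties present; correction factor C = 1 - 24/(16^3 - 16) = 0.994118. Corrected H = 3.915809 / 0.994118 = 3.938979.
Step 5: Under H0, H ~ chi^2(3); p-value = 0.268129.
Step 6: alpha = 0.05. fail to reject H0.

H = 3.9390, df = 3, p = 0.268129, fail to reject H0.


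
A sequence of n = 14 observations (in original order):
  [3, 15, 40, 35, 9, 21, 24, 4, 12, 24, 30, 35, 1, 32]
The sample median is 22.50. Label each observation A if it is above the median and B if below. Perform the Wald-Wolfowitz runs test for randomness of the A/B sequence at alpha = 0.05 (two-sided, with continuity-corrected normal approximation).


Step 1: Compute median = 22.50; label A = above, B = below.
Labels in order: BBAABBABBAAABA  (n_A = 7, n_B = 7)
Step 2: Count runs R = 8.
Step 3: Under H0 (random ordering), E[R] = 2*n_A*n_B/(n_A+n_B) + 1 = 2*7*7/14 + 1 = 8.0000.
        Var[R] = 2*n_A*n_B*(2*n_A*n_B - n_A - n_B) / ((n_A+n_B)^2 * (n_A+n_B-1)) = 8232/2548 = 3.2308.
        SD[R] = 1.7974.
Step 4: R = E[R], so z = 0 with no continuity correction.
Step 5: Two-sided p-value via normal approximation = 2*(1 - Phi(|z|)) = 1.000000.
Step 6: alpha = 0.05. fail to reject H0.

R = 8, z = 0.0000, p = 1.000000, fail to reject H0.


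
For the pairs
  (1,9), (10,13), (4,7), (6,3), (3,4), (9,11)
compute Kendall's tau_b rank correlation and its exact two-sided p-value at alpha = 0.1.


Step 1: Enumerate the 15 unordered pairs (i,j) with i<j and classify each by sign(x_j-x_i) * sign(y_j-y_i).
  (1,2):dx=+9,dy=+4->C; (1,3):dx=+3,dy=-2->D; (1,4):dx=+5,dy=-6->D; (1,5):dx=+2,dy=-5->D
  (1,6):dx=+8,dy=+2->C; (2,3):dx=-6,dy=-6->C; (2,4):dx=-4,dy=-10->C; (2,5):dx=-7,dy=-9->C
  (2,6):dx=-1,dy=-2->C; (3,4):dx=+2,dy=-4->D; (3,5):dx=-1,dy=-3->C; (3,6):dx=+5,dy=+4->C
  (4,5):dx=-3,dy=+1->D; (4,6):dx=+3,dy=+8->C; (5,6):dx=+6,dy=+7->C
Step 2: C = 10, D = 5, total pairs = 15.
Step 3: tau = (C - D)/(n(n-1)/2) = (10 - 5)/15 = 0.333333.
Step 4: Exact two-sided p-value (enumerate n! = 720 permutations of y under H0): p = 0.469444.
Step 5: alpha = 0.1. fail to reject H0.

tau_b = 0.3333 (C=10, D=5), p = 0.469444, fail to reject H0.


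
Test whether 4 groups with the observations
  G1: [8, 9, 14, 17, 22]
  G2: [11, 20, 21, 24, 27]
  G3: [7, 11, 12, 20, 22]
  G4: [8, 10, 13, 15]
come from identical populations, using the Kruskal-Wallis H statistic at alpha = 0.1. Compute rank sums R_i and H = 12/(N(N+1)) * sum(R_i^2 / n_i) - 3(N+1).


Step 1: Combine all N = 19 observations and assign midranks.
sorted (value, group, rank): (7,G3,1), (8,G1,2.5), (8,G4,2.5), (9,G1,4), (10,G4,5), (11,G2,6.5), (11,G3,6.5), (12,G3,8), (13,G4,9), (14,G1,10), (15,G4,11), (17,G1,12), (20,G2,13.5), (20,G3,13.5), (21,G2,15), (22,G1,16.5), (22,G3,16.5), (24,G2,18), (27,G2,19)
Step 2: Sum ranks within each group.
R_1 = 45 (n_1 = 5)
R_2 = 72 (n_2 = 5)
R_3 = 45.5 (n_3 = 5)
R_4 = 27.5 (n_4 = 4)
Step 3: H = 12/(N(N+1)) * sum(R_i^2/n_i) - 3(N+1)
     = 12/(19*20) * (45^2/5 + 72^2/5 + 45.5^2/5 + 27.5^2/4) - 3*20
     = 0.031579 * 2044.91 - 60
     = 4.576184.
Step 4: Ties present; correction factor C = 1 - 24/(19^3 - 19) = 0.996491. Corrected H = 4.576184 / 0.996491 = 4.592298.
Step 5: Under H0, H ~ chi^2(3); p-value = 0.204204.
Step 6: alpha = 0.1. fail to reject H0.

H = 4.5923, df = 3, p = 0.204204, fail to reject H0.


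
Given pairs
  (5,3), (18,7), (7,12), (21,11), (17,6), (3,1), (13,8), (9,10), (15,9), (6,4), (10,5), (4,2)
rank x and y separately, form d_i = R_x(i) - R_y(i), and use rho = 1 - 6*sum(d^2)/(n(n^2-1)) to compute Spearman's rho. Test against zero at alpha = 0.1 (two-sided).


Step 1: Rank x and y separately (midranks; no ties here).
rank(x): 5->3, 18->11, 7->5, 21->12, 17->10, 3->1, 13->8, 9->6, 15->9, 6->4, 10->7, 4->2
rank(y): 3->3, 7->7, 12->12, 11->11, 6->6, 1->1, 8->8, 10->10, 9->9, 4->4, 5->5, 2->2
Step 2: d_i = R_x(i) - R_y(i); compute d_i^2.
  (3-3)^2=0, (11-7)^2=16, (5-12)^2=49, (12-11)^2=1, (10-6)^2=16, (1-1)^2=0, (8-8)^2=0, (6-10)^2=16, (9-9)^2=0, (4-4)^2=0, (7-5)^2=4, (2-2)^2=0
sum(d^2) = 102.
Step 3: rho = 1 - 6*102 / (12*(12^2 - 1)) = 1 - 612/1716 = 0.643357.
Step 4: Under H0, t = rho * sqrt((n-2)/(1-rho^2)) = 2.6575 ~ t(10).
Step 5: Two-sided p-value from the t-distribution with 10 df = 0.024003.
Step 6: alpha = 0.1. reject H0.

rho = 0.6434, p = 0.024003, reject H0 at alpha = 0.1.


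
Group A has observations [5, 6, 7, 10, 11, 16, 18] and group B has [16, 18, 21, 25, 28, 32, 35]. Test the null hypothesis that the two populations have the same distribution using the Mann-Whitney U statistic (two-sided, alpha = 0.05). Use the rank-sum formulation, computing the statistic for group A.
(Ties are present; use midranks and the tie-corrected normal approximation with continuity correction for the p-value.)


Step 1: Combine and sort all 14 observations; assign midranks.
sorted (value, group): (5,X), (6,X), (7,X), (10,X), (11,X), (16,X), (16,Y), (18,X), (18,Y), (21,Y), (25,Y), (28,Y), (32,Y), (35,Y)
ranks: 5->1, 6->2, 7->3, 10->4, 11->5, 16->6.5, 16->6.5, 18->8.5, 18->8.5, 21->10, 25->11, 28->12, 32->13, 35->14
Step 2: Rank sum for X: R1 = 1 + 2 + 3 + 4 + 5 + 6.5 + 8.5 = 30.
Step 3: U_X = R1 - n1(n1+1)/2 = 30 - 7*8/2 = 30 - 28 = 2.
       U_Y = n1*n2 - U_X = 49 - 2 = 47.
Step 4: Ties are present, so use the tie-corrected normal approximation (with continuity correction) for the p-value.
Step 5: p-value = 0.004844; compare to alpha = 0.05. reject H0.

U_X = 2, p = 0.004844, reject H0 at alpha = 0.05.


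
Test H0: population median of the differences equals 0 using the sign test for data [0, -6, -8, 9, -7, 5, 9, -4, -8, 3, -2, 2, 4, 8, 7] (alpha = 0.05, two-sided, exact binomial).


Step 1: Discard zero differences. Original n = 15; n_eff = number of nonzero differences = 14.
Nonzero differences (with sign): -6, -8, +9, -7, +5, +9, -4, -8, +3, -2, +2, +4, +8, +7
Step 2: Count signs: positive = 8, negative = 6.
Step 3: Under H0: P(positive) = 0.5, so the number of positives S ~ Bin(14, 0.5).
Step 4: Two-sided exact p-value = sum of Bin(14,0.5) probabilities at or below the observed probability = 0.790527.
Step 5: alpha = 0.05. fail to reject H0.

n_eff = 14, pos = 8, neg = 6, p = 0.790527, fail to reject H0.
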